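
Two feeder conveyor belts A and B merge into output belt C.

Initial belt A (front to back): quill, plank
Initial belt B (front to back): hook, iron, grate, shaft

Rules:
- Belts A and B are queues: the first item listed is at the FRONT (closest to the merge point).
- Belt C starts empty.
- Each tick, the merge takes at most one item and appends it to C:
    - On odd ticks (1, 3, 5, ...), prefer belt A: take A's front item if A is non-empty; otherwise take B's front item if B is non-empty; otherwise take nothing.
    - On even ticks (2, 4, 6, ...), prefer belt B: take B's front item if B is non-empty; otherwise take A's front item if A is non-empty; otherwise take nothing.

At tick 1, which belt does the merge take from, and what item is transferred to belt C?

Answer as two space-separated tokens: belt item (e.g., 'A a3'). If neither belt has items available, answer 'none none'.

Tick 1: prefer A, take quill from A; A=[plank] B=[hook,iron,grate,shaft] C=[quill]

Answer: A quill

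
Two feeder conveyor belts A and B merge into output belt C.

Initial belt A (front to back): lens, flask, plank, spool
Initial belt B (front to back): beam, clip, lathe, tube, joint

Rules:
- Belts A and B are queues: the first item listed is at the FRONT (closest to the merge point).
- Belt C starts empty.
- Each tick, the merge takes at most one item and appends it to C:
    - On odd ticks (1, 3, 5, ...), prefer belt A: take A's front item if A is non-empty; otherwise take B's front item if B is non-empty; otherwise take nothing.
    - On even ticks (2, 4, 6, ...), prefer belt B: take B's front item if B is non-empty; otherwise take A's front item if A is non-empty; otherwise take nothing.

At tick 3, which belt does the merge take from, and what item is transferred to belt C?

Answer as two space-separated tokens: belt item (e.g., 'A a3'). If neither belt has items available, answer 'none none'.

Tick 1: prefer A, take lens from A; A=[flask,plank,spool] B=[beam,clip,lathe,tube,joint] C=[lens]
Tick 2: prefer B, take beam from B; A=[flask,plank,spool] B=[clip,lathe,tube,joint] C=[lens,beam]
Tick 3: prefer A, take flask from A; A=[plank,spool] B=[clip,lathe,tube,joint] C=[lens,beam,flask]

Answer: A flask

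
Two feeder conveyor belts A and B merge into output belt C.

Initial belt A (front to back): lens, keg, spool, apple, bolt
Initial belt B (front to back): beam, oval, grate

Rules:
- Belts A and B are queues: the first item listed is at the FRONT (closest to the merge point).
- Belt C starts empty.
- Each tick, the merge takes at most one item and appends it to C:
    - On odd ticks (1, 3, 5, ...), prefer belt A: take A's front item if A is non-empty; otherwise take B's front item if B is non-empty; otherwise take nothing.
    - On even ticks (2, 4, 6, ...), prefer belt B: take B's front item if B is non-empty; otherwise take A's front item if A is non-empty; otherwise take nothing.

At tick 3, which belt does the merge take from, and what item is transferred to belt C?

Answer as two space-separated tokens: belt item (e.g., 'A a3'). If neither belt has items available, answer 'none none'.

Tick 1: prefer A, take lens from A; A=[keg,spool,apple,bolt] B=[beam,oval,grate] C=[lens]
Tick 2: prefer B, take beam from B; A=[keg,spool,apple,bolt] B=[oval,grate] C=[lens,beam]
Tick 3: prefer A, take keg from A; A=[spool,apple,bolt] B=[oval,grate] C=[lens,beam,keg]

Answer: A keg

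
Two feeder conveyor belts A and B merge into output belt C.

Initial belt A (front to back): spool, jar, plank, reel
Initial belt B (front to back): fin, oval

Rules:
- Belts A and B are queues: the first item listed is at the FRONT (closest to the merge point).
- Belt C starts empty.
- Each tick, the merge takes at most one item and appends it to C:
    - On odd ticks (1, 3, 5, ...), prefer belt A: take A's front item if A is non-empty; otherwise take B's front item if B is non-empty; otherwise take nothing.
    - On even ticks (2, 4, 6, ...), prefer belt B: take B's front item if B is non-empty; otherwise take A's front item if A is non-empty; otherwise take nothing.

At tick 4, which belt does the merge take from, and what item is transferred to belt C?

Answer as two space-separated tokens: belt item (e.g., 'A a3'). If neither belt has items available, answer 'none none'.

Tick 1: prefer A, take spool from A; A=[jar,plank,reel] B=[fin,oval] C=[spool]
Tick 2: prefer B, take fin from B; A=[jar,plank,reel] B=[oval] C=[spool,fin]
Tick 3: prefer A, take jar from A; A=[plank,reel] B=[oval] C=[spool,fin,jar]
Tick 4: prefer B, take oval from B; A=[plank,reel] B=[-] C=[spool,fin,jar,oval]

Answer: B oval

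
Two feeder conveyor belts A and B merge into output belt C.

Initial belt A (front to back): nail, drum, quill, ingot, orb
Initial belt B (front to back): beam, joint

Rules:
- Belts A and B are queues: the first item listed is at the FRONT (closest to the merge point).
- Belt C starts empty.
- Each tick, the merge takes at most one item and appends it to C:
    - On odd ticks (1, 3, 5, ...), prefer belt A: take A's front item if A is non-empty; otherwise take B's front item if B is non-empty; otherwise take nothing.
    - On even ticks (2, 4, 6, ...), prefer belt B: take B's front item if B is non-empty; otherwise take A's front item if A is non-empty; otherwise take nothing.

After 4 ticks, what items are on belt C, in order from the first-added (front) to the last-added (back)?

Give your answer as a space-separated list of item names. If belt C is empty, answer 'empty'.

Tick 1: prefer A, take nail from A; A=[drum,quill,ingot,orb] B=[beam,joint] C=[nail]
Tick 2: prefer B, take beam from B; A=[drum,quill,ingot,orb] B=[joint] C=[nail,beam]
Tick 3: prefer A, take drum from A; A=[quill,ingot,orb] B=[joint] C=[nail,beam,drum]
Tick 4: prefer B, take joint from B; A=[quill,ingot,orb] B=[-] C=[nail,beam,drum,joint]

Answer: nail beam drum joint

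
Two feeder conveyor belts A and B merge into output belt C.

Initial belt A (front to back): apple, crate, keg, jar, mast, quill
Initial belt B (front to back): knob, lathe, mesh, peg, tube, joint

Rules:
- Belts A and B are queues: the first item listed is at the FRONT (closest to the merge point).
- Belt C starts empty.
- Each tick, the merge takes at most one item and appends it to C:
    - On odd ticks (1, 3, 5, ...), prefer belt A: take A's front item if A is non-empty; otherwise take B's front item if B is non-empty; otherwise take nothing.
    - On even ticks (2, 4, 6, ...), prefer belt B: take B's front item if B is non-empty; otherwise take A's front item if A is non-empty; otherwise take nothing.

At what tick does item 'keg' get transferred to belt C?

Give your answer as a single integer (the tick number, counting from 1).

Tick 1: prefer A, take apple from A; A=[crate,keg,jar,mast,quill] B=[knob,lathe,mesh,peg,tube,joint] C=[apple]
Tick 2: prefer B, take knob from B; A=[crate,keg,jar,mast,quill] B=[lathe,mesh,peg,tube,joint] C=[apple,knob]
Tick 3: prefer A, take crate from A; A=[keg,jar,mast,quill] B=[lathe,mesh,peg,tube,joint] C=[apple,knob,crate]
Tick 4: prefer B, take lathe from B; A=[keg,jar,mast,quill] B=[mesh,peg,tube,joint] C=[apple,knob,crate,lathe]
Tick 5: prefer A, take keg from A; A=[jar,mast,quill] B=[mesh,peg,tube,joint] C=[apple,knob,crate,lathe,keg]

Answer: 5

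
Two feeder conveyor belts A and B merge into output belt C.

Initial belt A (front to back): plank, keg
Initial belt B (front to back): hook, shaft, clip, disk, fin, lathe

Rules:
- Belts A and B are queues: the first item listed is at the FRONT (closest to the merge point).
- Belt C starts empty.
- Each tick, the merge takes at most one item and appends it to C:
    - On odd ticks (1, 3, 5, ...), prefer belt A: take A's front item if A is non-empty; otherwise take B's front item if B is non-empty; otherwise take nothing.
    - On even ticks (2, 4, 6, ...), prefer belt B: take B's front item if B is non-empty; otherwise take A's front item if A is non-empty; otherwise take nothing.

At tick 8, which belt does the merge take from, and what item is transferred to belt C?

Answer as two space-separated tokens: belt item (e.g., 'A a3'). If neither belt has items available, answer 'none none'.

Tick 1: prefer A, take plank from A; A=[keg] B=[hook,shaft,clip,disk,fin,lathe] C=[plank]
Tick 2: prefer B, take hook from B; A=[keg] B=[shaft,clip,disk,fin,lathe] C=[plank,hook]
Tick 3: prefer A, take keg from A; A=[-] B=[shaft,clip,disk,fin,lathe] C=[plank,hook,keg]
Tick 4: prefer B, take shaft from B; A=[-] B=[clip,disk,fin,lathe] C=[plank,hook,keg,shaft]
Tick 5: prefer A, take clip from B; A=[-] B=[disk,fin,lathe] C=[plank,hook,keg,shaft,clip]
Tick 6: prefer B, take disk from B; A=[-] B=[fin,lathe] C=[plank,hook,keg,shaft,clip,disk]
Tick 7: prefer A, take fin from B; A=[-] B=[lathe] C=[plank,hook,keg,shaft,clip,disk,fin]
Tick 8: prefer B, take lathe from B; A=[-] B=[-] C=[plank,hook,keg,shaft,clip,disk,fin,lathe]

Answer: B lathe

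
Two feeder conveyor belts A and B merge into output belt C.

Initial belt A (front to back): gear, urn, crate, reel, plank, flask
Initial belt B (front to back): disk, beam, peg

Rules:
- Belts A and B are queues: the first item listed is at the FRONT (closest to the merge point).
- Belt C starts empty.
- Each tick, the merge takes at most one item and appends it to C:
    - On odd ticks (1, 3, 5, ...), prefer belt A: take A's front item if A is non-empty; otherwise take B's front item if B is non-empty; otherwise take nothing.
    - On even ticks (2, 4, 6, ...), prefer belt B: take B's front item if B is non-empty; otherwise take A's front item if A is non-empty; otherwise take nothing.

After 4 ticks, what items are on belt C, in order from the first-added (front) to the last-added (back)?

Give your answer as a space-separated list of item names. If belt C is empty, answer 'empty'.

Tick 1: prefer A, take gear from A; A=[urn,crate,reel,plank,flask] B=[disk,beam,peg] C=[gear]
Tick 2: prefer B, take disk from B; A=[urn,crate,reel,plank,flask] B=[beam,peg] C=[gear,disk]
Tick 3: prefer A, take urn from A; A=[crate,reel,plank,flask] B=[beam,peg] C=[gear,disk,urn]
Tick 4: prefer B, take beam from B; A=[crate,reel,plank,flask] B=[peg] C=[gear,disk,urn,beam]

Answer: gear disk urn beam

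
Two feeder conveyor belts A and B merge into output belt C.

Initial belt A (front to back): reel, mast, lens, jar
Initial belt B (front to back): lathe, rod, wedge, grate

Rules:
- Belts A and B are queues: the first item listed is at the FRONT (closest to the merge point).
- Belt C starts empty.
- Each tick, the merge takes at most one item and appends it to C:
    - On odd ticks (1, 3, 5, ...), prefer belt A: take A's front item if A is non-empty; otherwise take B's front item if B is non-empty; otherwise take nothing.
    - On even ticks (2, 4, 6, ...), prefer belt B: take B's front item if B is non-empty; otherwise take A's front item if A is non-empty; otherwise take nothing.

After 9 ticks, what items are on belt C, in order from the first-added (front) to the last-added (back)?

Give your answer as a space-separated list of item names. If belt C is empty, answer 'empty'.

Tick 1: prefer A, take reel from A; A=[mast,lens,jar] B=[lathe,rod,wedge,grate] C=[reel]
Tick 2: prefer B, take lathe from B; A=[mast,lens,jar] B=[rod,wedge,grate] C=[reel,lathe]
Tick 3: prefer A, take mast from A; A=[lens,jar] B=[rod,wedge,grate] C=[reel,lathe,mast]
Tick 4: prefer B, take rod from B; A=[lens,jar] B=[wedge,grate] C=[reel,lathe,mast,rod]
Tick 5: prefer A, take lens from A; A=[jar] B=[wedge,grate] C=[reel,lathe,mast,rod,lens]
Tick 6: prefer B, take wedge from B; A=[jar] B=[grate] C=[reel,lathe,mast,rod,lens,wedge]
Tick 7: prefer A, take jar from A; A=[-] B=[grate] C=[reel,lathe,mast,rod,lens,wedge,jar]
Tick 8: prefer B, take grate from B; A=[-] B=[-] C=[reel,lathe,mast,rod,lens,wedge,jar,grate]
Tick 9: prefer A, both empty, nothing taken; A=[-] B=[-] C=[reel,lathe,mast,rod,lens,wedge,jar,grate]

Answer: reel lathe mast rod lens wedge jar grate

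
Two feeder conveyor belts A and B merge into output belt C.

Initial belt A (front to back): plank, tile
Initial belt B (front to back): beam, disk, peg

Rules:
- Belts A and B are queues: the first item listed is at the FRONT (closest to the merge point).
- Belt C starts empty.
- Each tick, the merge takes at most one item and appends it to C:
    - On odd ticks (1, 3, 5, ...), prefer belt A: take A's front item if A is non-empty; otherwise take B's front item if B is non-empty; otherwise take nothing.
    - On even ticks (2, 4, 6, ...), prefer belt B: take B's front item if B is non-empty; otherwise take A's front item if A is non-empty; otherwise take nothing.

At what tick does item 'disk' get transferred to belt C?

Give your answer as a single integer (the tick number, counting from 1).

Tick 1: prefer A, take plank from A; A=[tile] B=[beam,disk,peg] C=[plank]
Tick 2: prefer B, take beam from B; A=[tile] B=[disk,peg] C=[plank,beam]
Tick 3: prefer A, take tile from A; A=[-] B=[disk,peg] C=[plank,beam,tile]
Tick 4: prefer B, take disk from B; A=[-] B=[peg] C=[plank,beam,tile,disk]

Answer: 4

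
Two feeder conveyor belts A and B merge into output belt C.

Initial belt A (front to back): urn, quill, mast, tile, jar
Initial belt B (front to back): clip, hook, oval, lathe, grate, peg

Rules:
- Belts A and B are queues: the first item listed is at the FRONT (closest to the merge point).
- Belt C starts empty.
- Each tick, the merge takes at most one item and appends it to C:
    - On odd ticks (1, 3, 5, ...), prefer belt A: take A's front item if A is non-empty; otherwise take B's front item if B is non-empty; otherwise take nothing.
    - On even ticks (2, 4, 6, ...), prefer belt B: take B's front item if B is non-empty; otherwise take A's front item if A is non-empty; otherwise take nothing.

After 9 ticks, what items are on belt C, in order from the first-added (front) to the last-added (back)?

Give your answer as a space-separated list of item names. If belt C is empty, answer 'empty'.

Tick 1: prefer A, take urn from A; A=[quill,mast,tile,jar] B=[clip,hook,oval,lathe,grate,peg] C=[urn]
Tick 2: prefer B, take clip from B; A=[quill,mast,tile,jar] B=[hook,oval,lathe,grate,peg] C=[urn,clip]
Tick 3: prefer A, take quill from A; A=[mast,tile,jar] B=[hook,oval,lathe,grate,peg] C=[urn,clip,quill]
Tick 4: prefer B, take hook from B; A=[mast,tile,jar] B=[oval,lathe,grate,peg] C=[urn,clip,quill,hook]
Tick 5: prefer A, take mast from A; A=[tile,jar] B=[oval,lathe,grate,peg] C=[urn,clip,quill,hook,mast]
Tick 6: prefer B, take oval from B; A=[tile,jar] B=[lathe,grate,peg] C=[urn,clip,quill,hook,mast,oval]
Tick 7: prefer A, take tile from A; A=[jar] B=[lathe,grate,peg] C=[urn,clip,quill,hook,mast,oval,tile]
Tick 8: prefer B, take lathe from B; A=[jar] B=[grate,peg] C=[urn,clip,quill,hook,mast,oval,tile,lathe]
Tick 9: prefer A, take jar from A; A=[-] B=[grate,peg] C=[urn,clip,quill,hook,mast,oval,tile,lathe,jar]

Answer: urn clip quill hook mast oval tile lathe jar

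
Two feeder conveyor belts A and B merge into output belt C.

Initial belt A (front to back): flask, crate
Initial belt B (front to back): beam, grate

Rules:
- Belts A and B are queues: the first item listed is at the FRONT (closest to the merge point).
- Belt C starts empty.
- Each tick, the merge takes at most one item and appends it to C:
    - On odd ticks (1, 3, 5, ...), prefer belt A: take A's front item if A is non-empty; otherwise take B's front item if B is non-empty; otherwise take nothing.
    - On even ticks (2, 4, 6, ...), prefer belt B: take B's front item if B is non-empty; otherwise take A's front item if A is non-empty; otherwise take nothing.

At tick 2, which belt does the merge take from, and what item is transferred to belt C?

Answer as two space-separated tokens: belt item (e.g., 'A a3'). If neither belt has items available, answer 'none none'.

Tick 1: prefer A, take flask from A; A=[crate] B=[beam,grate] C=[flask]
Tick 2: prefer B, take beam from B; A=[crate] B=[grate] C=[flask,beam]

Answer: B beam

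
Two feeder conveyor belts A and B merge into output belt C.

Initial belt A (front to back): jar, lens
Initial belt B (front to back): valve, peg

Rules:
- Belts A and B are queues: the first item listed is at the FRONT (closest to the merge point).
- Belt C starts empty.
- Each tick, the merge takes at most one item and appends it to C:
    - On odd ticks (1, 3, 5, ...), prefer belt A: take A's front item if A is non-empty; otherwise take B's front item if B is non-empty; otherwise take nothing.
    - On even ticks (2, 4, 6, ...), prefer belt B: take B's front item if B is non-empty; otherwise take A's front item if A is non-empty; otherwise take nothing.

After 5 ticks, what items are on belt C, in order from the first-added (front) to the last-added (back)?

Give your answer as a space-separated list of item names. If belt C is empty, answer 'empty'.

Answer: jar valve lens peg

Derivation:
Tick 1: prefer A, take jar from A; A=[lens] B=[valve,peg] C=[jar]
Tick 2: prefer B, take valve from B; A=[lens] B=[peg] C=[jar,valve]
Tick 3: prefer A, take lens from A; A=[-] B=[peg] C=[jar,valve,lens]
Tick 4: prefer B, take peg from B; A=[-] B=[-] C=[jar,valve,lens,peg]
Tick 5: prefer A, both empty, nothing taken; A=[-] B=[-] C=[jar,valve,lens,peg]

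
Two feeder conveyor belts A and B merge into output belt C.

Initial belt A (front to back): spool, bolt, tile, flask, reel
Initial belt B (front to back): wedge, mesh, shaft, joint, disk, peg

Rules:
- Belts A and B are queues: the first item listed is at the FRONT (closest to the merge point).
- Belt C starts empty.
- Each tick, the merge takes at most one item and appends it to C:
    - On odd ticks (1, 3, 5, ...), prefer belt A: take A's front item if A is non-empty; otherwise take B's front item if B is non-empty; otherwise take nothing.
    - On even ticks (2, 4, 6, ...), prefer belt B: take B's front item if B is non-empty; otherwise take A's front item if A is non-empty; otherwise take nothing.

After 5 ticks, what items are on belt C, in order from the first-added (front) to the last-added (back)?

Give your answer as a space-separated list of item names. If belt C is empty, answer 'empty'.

Answer: spool wedge bolt mesh tile

Derivation:
Tick 1: prefer A, take spool from A; A=[bolt,tile,flask,reel] B=[wedge,mesh,shaft,joint,disk,peg] C=[spool]
Tick 2: prefer B, take wedge from B; A=[bolt,tile,flask,reel] B=[mesh,shaft,joint,disk,peg] C=[spool,wedge]
Tick 3: prefer A, take bolt from A; A=[tile,flask,reel] B=[mesh,shaft,joint,disk,peg] C=[spool,wedge,bolt]
Tick 4: prefer B, take mesh from B; A=[tile,flask,reel] B=[shaft,joint,disk,peg] C=[spool,wedge,bolt,mesh]
Tick 5: prefer A, take tile from A; A=[flask,reel] B=[shaft,joint,disk,peg] C=[spool,wedge,bolt,mesh,tile]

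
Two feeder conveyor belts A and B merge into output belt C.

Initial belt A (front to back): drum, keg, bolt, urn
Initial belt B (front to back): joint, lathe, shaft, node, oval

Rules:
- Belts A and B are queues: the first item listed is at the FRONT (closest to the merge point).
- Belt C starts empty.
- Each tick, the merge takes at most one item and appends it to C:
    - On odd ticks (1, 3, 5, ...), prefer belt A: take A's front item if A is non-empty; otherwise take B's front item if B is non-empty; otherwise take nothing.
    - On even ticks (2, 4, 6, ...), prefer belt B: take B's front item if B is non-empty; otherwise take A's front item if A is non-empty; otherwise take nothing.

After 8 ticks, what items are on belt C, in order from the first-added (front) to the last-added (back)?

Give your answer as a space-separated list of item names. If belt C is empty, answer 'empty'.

Tick 1: prefer A, take drum from A; A=[keg,bolt,urn] B=[joint,lathe,shaft,node,oval] C=[drum]
Tick 2: prefer B, take joint from B; A=[keg,bolt,urn] B=[lathe,shaft,node,oval] C=[drum,joint]
Tick 3: prefer A, take keg from A; A=[bolt,urn] B=[lathe,shaft,node,oval] C=[drum,joint,keg]
Tick 4: prefer B, take lathe from B; A=[bolt,urn] B=[shaft,node,oval] C=[drum,joint,keg,lathe]
Tick 5: prefer A, take bolt from A; A=[urn] B=[shaft,node,oval] C=[drum,joint,keg,lathe,bolt]
Tick 6: prefer B, take shaft from B; A=[urn] B=[node,oval] C=[drum,joint,keg,lathe,bolt,shaft]
Tick 7: prefer A, take urn from A; A=[-] B=[node,oval] C=[drum,joint,keg,lathe,bolt,shaft,urn]
Tick 8: prefer B, take node from B; A=[-] B=[oval] C=[drum,joint,keg,lathe,bolt,shaft,urn,node]

Answer: drum joint keg lathe bolt shaft urn node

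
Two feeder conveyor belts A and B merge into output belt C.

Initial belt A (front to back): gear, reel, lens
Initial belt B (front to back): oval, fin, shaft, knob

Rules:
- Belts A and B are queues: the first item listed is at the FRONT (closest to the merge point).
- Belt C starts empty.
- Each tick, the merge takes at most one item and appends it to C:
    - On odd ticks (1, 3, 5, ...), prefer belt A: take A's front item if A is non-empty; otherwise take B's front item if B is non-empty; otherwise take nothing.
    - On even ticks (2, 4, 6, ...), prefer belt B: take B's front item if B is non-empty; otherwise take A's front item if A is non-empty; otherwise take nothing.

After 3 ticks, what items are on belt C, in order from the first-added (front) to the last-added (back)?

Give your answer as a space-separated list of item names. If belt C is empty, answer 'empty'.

Tick 1: prefer A, take gear from A; A=[reel,lens] B=[oval,fin,shaft,knob] C=[gear]
Tick 2: prefer B, take oval from B; A=[reel,lens] B=[fin,shaft,knob] C=[gear,oval]
Tick 3: prefer A, take reel from A; A=[lens] B=[fin,shaft,knob] C=[gear,oval,reel]

Answer: gear oval reel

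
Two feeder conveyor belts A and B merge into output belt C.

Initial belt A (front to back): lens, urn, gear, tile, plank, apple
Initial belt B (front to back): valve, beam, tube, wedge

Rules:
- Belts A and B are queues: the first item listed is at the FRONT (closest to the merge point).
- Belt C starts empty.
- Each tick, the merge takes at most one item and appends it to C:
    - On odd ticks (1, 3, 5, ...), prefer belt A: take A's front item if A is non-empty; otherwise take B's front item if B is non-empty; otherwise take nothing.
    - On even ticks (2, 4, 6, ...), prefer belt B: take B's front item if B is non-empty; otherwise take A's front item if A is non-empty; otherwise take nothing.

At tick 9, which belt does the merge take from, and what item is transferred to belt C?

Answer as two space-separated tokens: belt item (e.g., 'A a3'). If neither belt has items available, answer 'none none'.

Answer: A plank

Derivation:
Tick 1: prefer A, take lens from A; A=[urn,gear,tile,plank,apple] B=[valve,beam,tube,wedge] C=[lens]
Tick 2: prefer B, take valve from B; A=[urn,gear,tile,plank,apple] B=[beam,tube,wedge] C=[lens,valve]
Tick 3: prefer A, take urn from A; A=[gear,tile,plank,apple] B=[beam,tube,wedge] C=[lens,valve,urn]
Tick 4: prefer B, take beam from B; A=[gear,tile,plank,apple] B=[tube,wedge] C=[lens,valve,urn,beam]
Tick 5: prefer A, take gear from A; A=[tile,plank,apple] B=[tube,wedge] C=[lens,valve,urn,beam,gear]
Tick 6: prefer B, take tube from B; A=[tile,plank,apple] B=[wedge] C=[lens,valve,urn,beam,gear,tube]
Tick 7: prefer A, take tile from A; A=[plank,apple] B=[wedge] C=[lens,valve,urn,beam,gear,tube,tile]
Tick 8: prefer B, take wedge from B; A=[plank,apple] B=[-] C=[lens,valve,urn,beam,gear,tube,tile,wedge]
Tick 9: prefer A, take plank from A; A=[apple] B=[-] C=[lens,valve,urn,beam,gear,tube,tile,wedge,plank]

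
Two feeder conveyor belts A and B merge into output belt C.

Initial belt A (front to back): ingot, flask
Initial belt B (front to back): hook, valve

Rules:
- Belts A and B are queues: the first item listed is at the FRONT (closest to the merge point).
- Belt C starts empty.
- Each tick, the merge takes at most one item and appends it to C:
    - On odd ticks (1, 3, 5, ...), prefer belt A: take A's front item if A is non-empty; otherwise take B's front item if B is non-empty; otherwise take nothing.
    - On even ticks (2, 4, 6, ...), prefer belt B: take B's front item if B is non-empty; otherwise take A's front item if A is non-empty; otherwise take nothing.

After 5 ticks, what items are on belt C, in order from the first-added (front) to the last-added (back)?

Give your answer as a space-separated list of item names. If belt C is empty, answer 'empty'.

Tick 1: prefer A, take ingot from A; A=[flask] B=[hook,valve] C=[ingot]
Tick 2: prefer B, take hook from B; A=[flask] B=[valve] C=[ingot,hook]
Tick 3: prefer A, take flask from A; A=[-] B=[valve] C=[ingot,hook,flask]
Tick 4: prefer B, take valve from B; A=[-] B=[-] C=[ingot,hook,flask,valve]
Tick 5: prefer A, both empty, nothing taken; A=[-] B=[-] C=[ingot,hook,flask,valve]

Answer: ingot hook flask valve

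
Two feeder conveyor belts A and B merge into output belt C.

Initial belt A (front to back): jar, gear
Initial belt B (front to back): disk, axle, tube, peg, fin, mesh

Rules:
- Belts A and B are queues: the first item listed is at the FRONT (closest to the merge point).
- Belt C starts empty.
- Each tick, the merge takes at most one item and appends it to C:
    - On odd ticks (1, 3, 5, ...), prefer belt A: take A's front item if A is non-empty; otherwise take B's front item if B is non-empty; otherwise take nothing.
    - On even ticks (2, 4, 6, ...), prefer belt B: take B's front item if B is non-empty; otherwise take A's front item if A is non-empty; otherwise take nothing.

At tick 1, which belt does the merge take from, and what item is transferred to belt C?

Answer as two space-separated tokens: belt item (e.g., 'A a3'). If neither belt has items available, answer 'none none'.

Tick 1: prefer A, take jar from A; A=[gear] B=[disk,axle,tube,peg,fin,mesh] C=[jar]

Answer: A jar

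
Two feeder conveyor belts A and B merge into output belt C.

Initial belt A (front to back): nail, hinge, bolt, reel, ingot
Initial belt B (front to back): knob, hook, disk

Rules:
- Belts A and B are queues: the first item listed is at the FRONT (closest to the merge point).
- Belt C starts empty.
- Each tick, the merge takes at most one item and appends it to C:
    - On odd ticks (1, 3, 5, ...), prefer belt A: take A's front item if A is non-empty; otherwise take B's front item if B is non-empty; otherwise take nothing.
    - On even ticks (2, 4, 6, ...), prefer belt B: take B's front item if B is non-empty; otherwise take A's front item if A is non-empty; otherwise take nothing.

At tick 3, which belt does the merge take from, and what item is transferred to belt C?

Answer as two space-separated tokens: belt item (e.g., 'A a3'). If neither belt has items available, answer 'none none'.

Tick 1: prefer A, take nail from A; A=[hinge,bolt,reel,ingot] B=[knob,hook,disk] C=[nail]
Tick 2: prefer B, take knob from B; A=[hinge,bolt,reel,ingot] B=[hook,disk] C=[nail,knob]
Tick 3: prefer A, take hinge from A; A=[bolt,reel,ingot] B=[hook,disk] C=[nail,knob,hinge]

Answer: A hinge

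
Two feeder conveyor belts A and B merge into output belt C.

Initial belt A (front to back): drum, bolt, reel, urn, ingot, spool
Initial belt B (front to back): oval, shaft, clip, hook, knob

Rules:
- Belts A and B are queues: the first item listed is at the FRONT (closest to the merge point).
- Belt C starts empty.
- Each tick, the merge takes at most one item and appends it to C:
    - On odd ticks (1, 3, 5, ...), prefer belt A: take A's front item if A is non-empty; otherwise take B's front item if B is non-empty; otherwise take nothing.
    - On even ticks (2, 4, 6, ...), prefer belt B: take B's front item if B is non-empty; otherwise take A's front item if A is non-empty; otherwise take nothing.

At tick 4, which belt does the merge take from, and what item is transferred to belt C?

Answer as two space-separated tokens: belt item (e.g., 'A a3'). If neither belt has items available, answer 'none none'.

Answer: B shaft

Derivation:
Tick 1: prefer A, take drum from A; A=[bolt,reel,urn,ingot,spool] B=[oval,shaft,clip,hook,knob] C=[drum]
Tick 2: prefer B, take oval from B; A=[bolt,reel,urn,ingot,spool] B=[shaft,clip,hook,knob] C=[drum,oval]
Tick 3: prefer A, take bolt from A; A=[reel,urn,ingot,spool] B=[shaft,clip,hook,knob] C=[drum,oval,bolt]
Tick 4: prefer B, take shaft from B; A=[reel,urn,ingot,spool] B=[clip,hook,knob] C=[drum,oval,bolt,shaft]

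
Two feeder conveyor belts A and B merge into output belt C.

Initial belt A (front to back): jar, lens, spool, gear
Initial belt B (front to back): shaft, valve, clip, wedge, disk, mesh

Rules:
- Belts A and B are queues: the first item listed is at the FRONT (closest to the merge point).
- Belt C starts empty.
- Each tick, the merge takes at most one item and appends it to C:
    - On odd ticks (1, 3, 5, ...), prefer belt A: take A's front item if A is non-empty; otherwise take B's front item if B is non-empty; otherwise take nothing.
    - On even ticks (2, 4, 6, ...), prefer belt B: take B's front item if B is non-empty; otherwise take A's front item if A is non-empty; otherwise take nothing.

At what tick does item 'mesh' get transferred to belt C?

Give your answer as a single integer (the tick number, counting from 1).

Answer: 10

Derivation:
Tick 1: prefer A, take jar from A; A=[lens,spool,gear] B=[shaft,valve,clip,wedge,disk,mesh] C=[jar]
Tick 2: prefer B, take shaft from B; A=[lens,spool,gear] B=[valve,clip,wedge,disk,mesh] C=[jar,shaft]
Tick 3: prefer A, take lens from A; A=[spool,gear] B=[valve,clip,wedge,disk,mesh] C=[jar,shaft,lens]
Tick 4: prefer B, take valve from B; A=[spool,gear] B=[clip,wedge,disk,mesh] C=[jar,shaft,lens,valve]
Tick 5: prefer A, take spool from A; A=[gear] B=[clip,wedge,disk,mesh] C=[jar,shaft,lens,valve,spool]
Tick 6: prefer B, take clip from B; A=[gear] B=[wedge,disk,mesh] C=[jar,shaft,lens,valve,spool,clip]
Tick 7: prefer A, take gear from A; A=[-] B=[wedge,disk,mesh] C=[jar,shaft,lens,valve,spool,clip,gear]
Tick 8: prefer B, take wedge from B; A=[-] B=[disk,mesh] C=[jar,shaft,lens,valve,spool,clip,gear,wedge]
Tick 9: prefer A, take disk from B; A=[-] B=[mesh] C=[jar,shaft,lens,valve,spool,clip,gear,wedge,disk]
Tick 10: prefer B, take mesh from B; A=[-] B=[-] C=[jar,shaft,lens,valve,spool,clip,gear,wedge,disk,mesh]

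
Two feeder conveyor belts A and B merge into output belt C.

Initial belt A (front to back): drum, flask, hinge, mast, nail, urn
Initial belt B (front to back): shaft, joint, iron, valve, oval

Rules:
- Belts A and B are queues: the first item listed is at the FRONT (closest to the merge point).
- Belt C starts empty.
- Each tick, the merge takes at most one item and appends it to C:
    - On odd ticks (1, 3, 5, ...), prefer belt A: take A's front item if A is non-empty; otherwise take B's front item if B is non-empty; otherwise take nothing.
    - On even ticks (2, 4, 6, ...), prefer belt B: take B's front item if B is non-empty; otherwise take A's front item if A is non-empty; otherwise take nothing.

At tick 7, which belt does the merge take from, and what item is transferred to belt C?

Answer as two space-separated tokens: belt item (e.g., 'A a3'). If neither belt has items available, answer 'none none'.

Answer: A mast

Derivation:
Tick 1: prefer A, take drum from A; A=[flask,hinge,mast,nail,urn] B=[shaft,joint,iron,valve,oval] C=[drum]
Tick 2: prefer B, take shaft from B; A=[flask,hinge,mast,nail,urn] B=[joint,iron,valve,oval] C=[drum,shaft]
Tick 3: prefer A, take flask from A; A=[hinge,mast,nail,urn] B=[joint,iron,valve,oval] C=[drum,shaft,flask]
Tick 4: prefer B, take joint from B; A=[hinge,mast,nail,urn] B=[iron,valve,oval] C=[drum,shaft,flask,joint]
Tick 5: prefer A, take hinge from A; A=[mast,nail,urn] B=[iron,valve,oval] C=[drum,shaft,flask,joint,hinge]
Tick 6: prefer B, take iron from B; A=[mast,nail,urn] B=[valve,oval] C=[drum,shaft,flask,joint,hinge,iron]
Tick 7: prefer A, take mast from A; A=[nail,urn] B=[valve,oval] C=[drum,shaft,flask,joint,hinge,iron,mast]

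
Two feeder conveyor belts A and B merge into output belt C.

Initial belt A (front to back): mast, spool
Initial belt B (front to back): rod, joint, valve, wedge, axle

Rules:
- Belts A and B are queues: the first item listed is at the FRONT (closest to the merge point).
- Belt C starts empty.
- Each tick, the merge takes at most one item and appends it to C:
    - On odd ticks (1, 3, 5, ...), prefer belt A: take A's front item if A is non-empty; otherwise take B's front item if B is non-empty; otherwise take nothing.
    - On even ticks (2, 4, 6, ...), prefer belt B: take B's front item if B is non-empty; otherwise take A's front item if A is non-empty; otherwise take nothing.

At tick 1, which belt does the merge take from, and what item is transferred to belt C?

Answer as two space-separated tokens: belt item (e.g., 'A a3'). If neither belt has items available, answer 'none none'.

Answer: A mast

Derivation:
Tick 1: prefer A, take mast from A; A=[spool] B=[rod,joint,valve,wedge,axle] C=[mast]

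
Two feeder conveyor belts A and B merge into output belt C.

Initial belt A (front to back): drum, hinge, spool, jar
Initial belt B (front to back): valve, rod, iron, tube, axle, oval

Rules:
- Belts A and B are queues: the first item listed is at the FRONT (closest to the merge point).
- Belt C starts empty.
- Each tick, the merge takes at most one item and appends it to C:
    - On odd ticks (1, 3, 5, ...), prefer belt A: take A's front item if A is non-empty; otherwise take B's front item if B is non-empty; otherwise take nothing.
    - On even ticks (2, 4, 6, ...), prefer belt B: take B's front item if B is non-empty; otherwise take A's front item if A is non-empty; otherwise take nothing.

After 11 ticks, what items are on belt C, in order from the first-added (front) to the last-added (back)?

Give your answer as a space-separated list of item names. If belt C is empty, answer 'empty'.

Answer: drum valve hinge rod spool iron jar tube axle oval

Derivation:
Tick 1: prefer A, take drum from A; A=[hinge,spool,jar] B=[valve,rod,iron,tube,axle,oval] C=[drum]
Tick 2: prefer B, take valve from B; A=[hinge,spool,jar] B=[rod,iron,tube,axle,oval] C=[drum,valve]
Tick 3: prefer A, take hinge from A; A=[spool,jar] B=[rod,iron,tube,axle,oval] C=[drum,valve,hinge]
Tick 4: prefer B, take rod from B; A=[spool,jar] B=[iron,tube,axle,oval] C=[drum,valve,hinge,rod]
Tick 5: prefer A, take spool from A; A=[jar] B=[iron,tube,axle,oval] C=[drum,valve,hinge,rod,spool]
Tick 6: prefer B, take iron from B; A=[jar] B=[tube,axle,oval] C=[drum,valve,hinge,rod,spool,iron]
Tick 7: prefer A, take jar from A; A=[-] B=[tube,axle,oval] C=[drum,valve,hinge,rod,spool,iron,jar]
Tick 8: prefer B, take tube from B; A=[-] B=[axle,oval] C=[drum,valve,hinge,rod,spool,iron,jar,tube]
Tick 9: prefer A, take axle from B; A=[-] B=[oval] C=[drum,valve,hinge,rod,spool,iron,jar,tube,axle]
Tick 10: prefer B, take oval from B; A=[-] B=[-] C=[drum,valve,hinge,rod,spool,iron,jar,tube,axle,oval]
Tick 11: prefer A, both empty, nothing taken; A=[-] B=[-] C=[drum,valve,hinge,rod,spool,iron,jar,tube,axle,oval]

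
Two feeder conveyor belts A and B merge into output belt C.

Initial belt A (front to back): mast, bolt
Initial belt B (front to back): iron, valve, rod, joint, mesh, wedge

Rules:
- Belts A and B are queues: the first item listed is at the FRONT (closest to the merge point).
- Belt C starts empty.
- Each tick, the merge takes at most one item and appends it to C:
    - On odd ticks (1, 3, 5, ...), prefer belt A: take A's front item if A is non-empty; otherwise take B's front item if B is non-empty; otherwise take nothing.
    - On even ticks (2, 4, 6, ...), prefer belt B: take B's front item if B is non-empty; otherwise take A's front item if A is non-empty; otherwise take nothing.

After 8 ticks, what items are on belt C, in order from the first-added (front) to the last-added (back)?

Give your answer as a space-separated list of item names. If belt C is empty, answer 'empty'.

Tick 1: prefer A, take mast from A; A=[bolt] B=[iron,valve,rod,joint,mesh,wedge] C=[mast]
Tick 2: prefer B, take iron from B; A=[bolt] B=[valve,rod,joint,mesh,wedge] C=[mast,iron]
Tick 3: prefer A, take bolt from A; A=[-] B=[valve,rod,joint,mesh,wedge] C=[mast,iron,bolt]
Tick 4: prefer B, take valve from B; A=[-] B=[rod,joint,mesh,wedge] C=[mast,iron,bolt,valve]
Tick 5: prefer A, take rod from B; A=[-] B=[joint,mesh,wedge] C=[mast,iron,bolt,valve,rod]
Tick 6: prefer B, take joint from B; A=[-] B=[mesh,wedge] C=[mast,iron,bolt,valve,rod,joint]
Tick 7: prefer A, take mesh from B; A=[-] B=[wedge] C=[mast,iron,bolt,valve,rod,joint,mesh]
Tick 8: prefer B, take wedge from B; A=[-] B=[-] C=[mast,iron,bolt,valve,rod,joint,mesh,wedge]

Answer: mast iron bolt valve rod joint mesh wedge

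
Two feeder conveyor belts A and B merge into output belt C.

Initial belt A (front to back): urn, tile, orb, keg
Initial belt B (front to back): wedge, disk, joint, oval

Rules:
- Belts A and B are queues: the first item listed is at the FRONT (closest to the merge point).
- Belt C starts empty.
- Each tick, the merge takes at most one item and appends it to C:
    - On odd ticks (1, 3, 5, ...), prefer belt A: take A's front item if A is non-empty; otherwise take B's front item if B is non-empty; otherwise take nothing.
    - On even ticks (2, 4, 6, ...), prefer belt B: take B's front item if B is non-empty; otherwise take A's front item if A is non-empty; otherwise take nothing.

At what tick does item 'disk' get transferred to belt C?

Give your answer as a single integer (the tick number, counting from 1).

Tick 1: prefer A, take urn from A; A=[tile,orb,keg] B=[wedge,disk,joint,oval] C=[urn]
Tick 2: prefer B, take wedge from B; A=[tile,orb,keg] B=[disk,joint,oval] C=[urn,wedge]
Tick 3: prefer A, take tile from A; A=[orb,keg] B=[disk,joint,oval] C=[urn,wedge,tile]
Tick 4: prefer B, take disk from B; A=[orb,keg] B=[joint,oval] C=[urn,wedge,tile,disk]

Answer: 4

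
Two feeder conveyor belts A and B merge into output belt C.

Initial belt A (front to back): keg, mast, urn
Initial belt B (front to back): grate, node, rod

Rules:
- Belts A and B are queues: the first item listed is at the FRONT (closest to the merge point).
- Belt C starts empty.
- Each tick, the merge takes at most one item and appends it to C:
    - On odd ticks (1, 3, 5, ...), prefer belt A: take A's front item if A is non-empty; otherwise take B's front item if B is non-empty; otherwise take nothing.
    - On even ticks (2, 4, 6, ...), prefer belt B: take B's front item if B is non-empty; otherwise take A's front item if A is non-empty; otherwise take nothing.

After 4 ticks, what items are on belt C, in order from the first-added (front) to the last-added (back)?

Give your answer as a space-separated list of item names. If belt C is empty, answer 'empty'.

Answer: keg grate mast node

Derivation:
Tick 1: prefer A, take keg from A; A=[mast,urn] B=[grate,node,rod] C=[keg]
Tick 2: prefer B, take grate from B; A=[mast,urn] B=[node,rod] C=[keg,grate]
Tick 3: prefer A, take mast from A; A=[urn] B=[node,rod] C=[keg,grate,mast]
Tick 4: prefer B, take node from B; A=[urn] B=[rod] C=[keg,grate,mast,node]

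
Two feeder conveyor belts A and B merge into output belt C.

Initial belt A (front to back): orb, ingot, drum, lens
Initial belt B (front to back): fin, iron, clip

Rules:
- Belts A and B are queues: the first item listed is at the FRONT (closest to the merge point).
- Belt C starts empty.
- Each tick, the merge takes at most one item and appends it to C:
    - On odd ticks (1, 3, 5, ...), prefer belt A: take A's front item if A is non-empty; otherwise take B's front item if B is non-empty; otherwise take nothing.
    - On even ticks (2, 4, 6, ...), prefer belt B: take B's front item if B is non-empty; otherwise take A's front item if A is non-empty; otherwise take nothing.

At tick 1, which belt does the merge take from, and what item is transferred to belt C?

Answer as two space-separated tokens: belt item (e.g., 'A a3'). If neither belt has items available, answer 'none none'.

Tick 1: prefer A, take orb from A; A=[ingot,drum,lens] B=[fin,iron,clip] C=[orb]

Answer: A orb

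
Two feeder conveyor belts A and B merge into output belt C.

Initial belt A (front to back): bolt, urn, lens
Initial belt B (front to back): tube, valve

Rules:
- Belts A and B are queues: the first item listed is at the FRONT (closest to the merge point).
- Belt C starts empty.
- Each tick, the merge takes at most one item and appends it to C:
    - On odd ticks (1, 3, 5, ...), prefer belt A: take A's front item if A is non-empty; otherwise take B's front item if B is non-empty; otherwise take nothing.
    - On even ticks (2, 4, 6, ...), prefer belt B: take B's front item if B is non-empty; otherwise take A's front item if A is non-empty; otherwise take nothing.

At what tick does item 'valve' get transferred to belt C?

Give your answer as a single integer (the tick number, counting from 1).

Tick 1: prefer A, take bolt from A; A=[urn,lens] B=[tube,valve] C=[bolt]
Tick 2: prefer B, take tube from B; A=[urn,lens] B=[valve] C=[bolt,tube]
Tick 3: prefer A, take urn from A; A=[lens] B=[valve] C=[bolt,tube,urn]
Tick 4: prefer B, take valve from B; A=[lens] B=[-] C=[bolt,tube,urn,valve]

Answer: 4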